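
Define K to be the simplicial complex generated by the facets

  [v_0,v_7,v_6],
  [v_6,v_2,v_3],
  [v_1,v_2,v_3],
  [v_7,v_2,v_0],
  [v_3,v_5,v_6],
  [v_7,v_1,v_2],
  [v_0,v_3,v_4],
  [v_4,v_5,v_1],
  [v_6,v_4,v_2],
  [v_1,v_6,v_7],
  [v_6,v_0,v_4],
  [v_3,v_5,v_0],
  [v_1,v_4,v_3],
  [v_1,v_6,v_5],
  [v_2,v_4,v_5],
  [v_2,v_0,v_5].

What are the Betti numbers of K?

Take the total order v_0 < v_1 < v_2 < v_3 < v_4 < v_5 < v_6 < v_7 on the vertex set. Then K (dimension 2) consists of the simplices:

  0-simplices (8): [v_0], [v_1], [v_2], [v_3], [v_4], [v_5], [v_6], [v_7]
  1-simplices (24): (24 of them)
  2-simplices (16): (16 of them)

Hence C_0 ≅ Z^8, C_1 ≅ Z^24, C_2 ≅ Z^16.

The boundary map ∂_1: C_1 → C_0 maps an edge to its endpoints' difference, ∂[p,q] = q − p.
This gives a 8×24 integer matrix of rank 7; reducing to Smith normal form yields diagonal entries (1,1,1,1,1,1,1).

Boundary ∂_2: C_2 → C_1 acts by ∂[p,q,r] = [q,r] − [p,r] + [p,q]. For instance
  ∂[v_1,v_2,v_7] = [v_2,v_7] − [v_1,v_7] + [v_1,v_2],
  ∂[v_0,v_3,v_5] = [v_3,v_5] − [v_0,v_5] + [v_0,v_3].
As a 24×16 matrix over Z this has rank 15, with invariant factors (1,1,1,1,1,1,1,1,1,1,1,1,1,1,1).

Now H_k = ker ∂_k / im ∂_{k+1}, so:

  H_0: rank C_0 − rank ∂_1 = 8 − 7 = 1, and the invariant factors of ∂_1 are all 1, so H_0 = Z.
  H_1: rank ker ∂_1 − rank ∂_2 = (24 − 7) − 15 = 2, and the invariant factors of ∂_2 are all 1, so H_1 = Z^2.
  H_2: rank ker ∂_2 − rank ∂_3 = (16 − 15) − 0 = 1, and there is no ∂_3, so H_2 = Z.

As a check, the Euler characteristic is 8 − 24 + 16 = 0, which agrees with 1 − 2 + 1 = 0.

Hence the Betti numbers are b_0 = 1, b_1 = 2, b_2 = 1.

b_0 = 1, b_1 = 2, b_2 = 1.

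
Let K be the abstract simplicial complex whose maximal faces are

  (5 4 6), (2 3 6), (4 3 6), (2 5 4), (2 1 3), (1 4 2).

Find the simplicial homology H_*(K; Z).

Fix the vertex order 1 < 2 < 3 < 4 < 5 < 6 and write every simplex with vertices in increasing order. Then dim K = 2 and the simplices of K are:

  0-simplices (6): [1], [2], [3], [4], [5], [6]
  1-simplices (12): [1,2], [1,3], [1,4], [2,3], [2,4], [2,5], [2,6], [3,4], [3,6], [4,5], [4,6], [5,6]
  2-simplices (6): [1,2,3], [1,2,4], [2,3,6], [2,4,5], [3,4,6], [4,5,6]

Hence C_0 ≅ Z^6, C_1 ≅ Z^12, C_2 ≅ Z^6.

The boundary map ∂_1: C_1 → C_0 sends each edge [p,q] (with p < q) to q − p. For instance
  ∂[1,2] = [2] − [1].
The resulting 6×12 matrix has rank 5, and its Smith normal form has invariant factors (1,1,1,1,1).

∂_2: C_2 → C_1 maps a triangle to the signed sum of its edges. For instance
  ∂[1,2,4] = [2,4] − [1,4] + [1,2],
  ∂[2,3,6] = [3,6] − [2,6] + [2,3].
The 12×6 boundary matrix has rank 6 and Smith normal form diag(1,1,1,1,1,1).

From H_k ≅ ker(∂_k) / im(∂_{k+1}) we obtain:

  H_0: rank C_0 − rank ∂_1 = 6 − 5 = 1, and the invariant factors of ∂_1 are all 1, so H_0 ≅ Z.
  H_1: rank ker ∂_1 − rank ∂_2 = (12 − 5) − 6 = 1, and the invariant factors of ∂_2 are all 1, so H_1 ≅ Z.
  H_2: rank ker ∂_2 − rank ∂_3 = (6 − 6) − 0 = 0, and there is no ∂_3, so H_2 ≅ 0.

As a check, the Euler characteristic is 6 − 12 + 6 = 0, which agrees with 1 − 1 + 0 = 0.

H_0 = Z,  H_1 = Z,  H_2 = 0.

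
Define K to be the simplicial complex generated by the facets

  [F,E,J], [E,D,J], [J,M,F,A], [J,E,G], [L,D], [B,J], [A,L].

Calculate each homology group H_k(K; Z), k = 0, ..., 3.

H_0 = Z,  H_1 = Z,  H_2 = 0,  H_3 = 0.

Take the total order A < B < D < E < F < G < J < L < M on the vertex set. Then K (dimension 3) consists of the simplices:

  0-simplices (9): A, B, D, E, F, G, J, L, M
  1-simplices (15): AF, AJ, AL, AM, BJ, DE, DJ, DL, EF, EG, EJ, FJ, FM, GJ, JM
  2-simplices (7): AFJ, AFM, AJM, DEJ, EFJ, EGJ, FJM
  3-simplices (1): AFJM

giving chain groups C_0 ≅ Z^9, C_1 ≅ Z^15, C_2 ≅ Z^7, C_3 ≅ Z^1.

Boundary ∂_1: C_1 → C_0 is given by ∂[p,q] = [q] − [p]. For instance
  ∂EG = G − E.
The resulting 9×15 matrix has rank 8, and its Smith normal form has invariant factors (1,1,1,1,1,1,1,1).

The boundary map ∂_2: C_2 → C_1 sends each 2-simplex [p,q,r] to [q,r] − [p,r] + [p,q]. For instance
  ∂AFM = FM − AM + AF,
  ∂FJM = JM − FM + FJ.
As a 15×7 matrix over Z this has rank 6, with invariant factors (1,1,1,1,1,1).

Boundary ∂_3: C_3 → C_2 sends each 3-simplex σ to the alternating sum Σ_i (−1)^i (σ with its i-th vertex removed). For instance
  ∂AFJM = FJM − AJM + AFM − AFJ.
The 7×1 boundary matrix has rank 1 and Smith normal form diag(1).

Computing H_k = (kernel of ∂_k) / (image of ∂_{k+1}):

  H_0: rank C_0 − rank ∂_1 = 9 − 8 = 1, and the invariant factors of ∂_1 are all 1, so H_0 ≅ Z.
  H_1: rank ker ∂_1 − rank ∂_2 = (15 − 8) − 6 = 1, and the invariant factors of ∂_2 are all 1, so H_1 ≅ Z.
  H_2: rank ker ∂_2 − rank ∂_3 = (7 − 6) − 1 = 0, and the invariant factors of ∂_3 are all 1, so H_2 ≅ 0.
  H_3: rank ker ∂_3 − rank ∂_4 = (1 − 1) − 0 = 0, and there is no ∂_4, so H_3 ≅ 0.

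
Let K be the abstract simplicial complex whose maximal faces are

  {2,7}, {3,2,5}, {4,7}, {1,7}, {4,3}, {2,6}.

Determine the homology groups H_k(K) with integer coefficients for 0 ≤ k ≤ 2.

H_0 ≅ Z,  H_1 ≅ Z,  H_2 = 0.

Take the total order 1 < 2 < 3 < 4 < 5 < 6 < 7 on the vertex set. Then K (dimension 2) consists of the simplices:

  0-simplices (7): [1], [2], [3], [4], [5], [6], [7]
  1-simplices (8): [1,7], [2,3], [2,5], [2,6], [2,7], [3,4], [3,5], [4,7]
  2-simplices (1): [2,3,5]

giving chain groups C_0 ≅ Z^7, C_1 ≅ Z^8, C_2 ≅ Z^1.

The boundary map ∂_1: C_1 → C_0 maps an edge to its endpoints' difference, ∂[p,q] = q − p.
As a 7×8 matrix over Z this has rank 6, with invariant factors (1,1,1,1,1,1).

∂_2: C_2 → C_1 sends each 2-simplex [p,q,r] to [q,r] − [p,r] + [p,q]. For instance
  ∂[2,3,5] = [3,5] − [2,5] + [2,3].
The resulting 8×1 matrix has rank 1, and its Smith normal form has invariant factors (1).

Now H_k = ker ∂_k / im ∂_{k+1}, so:

  H_0: rank C_0 − rank ∂_1 = 7 − 6 = 1, and the invariant factors of ∂_1 are all 1, so H_0 ≅ Z.
  H_1: rank ker ∂_1 − rank ∂_2 = (8 − 6) − 1 = 1, and the invariant factors of ∂_2 are all 1, so H_1 ≅ Z.
  H_2: rank ker ∂_2 − rank ∂_3 = (1 − 1) − 0 = 0, and there is no ∂_3, so H_2 ≅ 0.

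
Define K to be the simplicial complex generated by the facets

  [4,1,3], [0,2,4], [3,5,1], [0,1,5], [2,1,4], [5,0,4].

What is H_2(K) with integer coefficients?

H_2 = 0.

K has 6 vertices, 12 edges, 6 triangles.
rank ∂_2 = 6, rank ∂_3 = 0 ⇒ b_2 = 6 − 6 − 0 = 0. So H_2 ≅ 0.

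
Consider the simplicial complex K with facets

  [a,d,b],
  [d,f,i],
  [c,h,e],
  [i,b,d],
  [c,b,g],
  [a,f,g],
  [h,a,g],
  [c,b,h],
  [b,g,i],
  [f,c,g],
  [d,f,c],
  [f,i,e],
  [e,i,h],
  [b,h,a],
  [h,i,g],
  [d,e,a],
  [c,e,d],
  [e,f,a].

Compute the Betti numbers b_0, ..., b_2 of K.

Take the total order a < b < c < d < e < f < g < h < i on the vertex set. Then K (dimension 2) consists of the simplices:

  0-simplices (9): a, b, c, d, e, f, g, h, i
  1-simplices (27): ab, ad, ae, af, ag, ah, bc, bd, bg, bh, bi, cd, ce, cf, cg, ch, de, df, di, ef, eh, ei, fg, fi, gh, gi, hi
  2-simplices (18): abd, abh, ade, aef, afg, agh, bcg, bch, bdi, bgi, cde, cdf, ceh, cfg, dfi, efi, ehi, ghi

giving chain groups C_0 ≅ Z^9, C_1 ≅ Z^27, C_2 ≅ Z^18.

The boundary map ∂_1: C_1 → C_0 is given by ∂[p,q] = [q] − [p]. For instance
  ∂ae = e − a.
The resulting 9×27 matrix has rank 8, and its Smith normal form has invariant factors (1,1,1,1,1,1,1,1).

Boundary ∂_2: C_2 → C_1 sends each 2-simplex [p,q,r] to [q,r] − [p,r] + [p,q]. For instance
  ∂ade = de − ae + ad,
  ∂bgi = gi − bi + bg.
The 27×18 boundary matrix has rank 18 and Smith normal form diag(1,1,1,1,1,1,1,1,1,1,1,1,1,1,1,1,1,2).

From H_k ≅ ker(∂_k) / im(∂_{k+1}) we obtain:

  H_0: rank C_0 − rank ∂_1 = 9 − 8 = 1, and the invariant factors of ∂_1 are all 1, so H_0 = Z.
  H_1: rank ker ∂_1 − rank ∂_2 = (27 − 8) − 18 = 1, and ∂_2 has invariant factor 2 > 1, so H_1 = Z ⊕ Z/2.
  H_2: rank ker ∂_2 − rank ∂_3 = (18 − 18) − 0 = 0, and there is no ∂_3, so H_2 = 0.

(K is a triangulation of the Klein bottle.)

Hence the Betti numbers are b_0 = 1, b_1 = 1, b_2 = 0.

b_0 = 1, b_1 = 1, b_2 = 0.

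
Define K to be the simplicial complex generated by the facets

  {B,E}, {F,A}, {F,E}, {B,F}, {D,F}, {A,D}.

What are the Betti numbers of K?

Order the vertices as A < B < D < E < F. Listing each simplex with vertices in this order, K has dimension 1 with simplices:

  0-simplices (5): A, B, D, E, F
  1-simplices (6): AD, AF, BE, BF, DF, EF

Hence C_0 ≅ Z^5, C_1 ≅ Z^6.

The boundary map ∂_1: C_1 → C_0 sends each edge [p,q] (with p < q) to q − p. For instance
  ∂AD = D − A.
As a 5×6 matrix over Z this has rank 4, with invariant factors (1,1,1,1).

Computing H_k = (kernel of ∂_k) / (image of ∂_{k+1}):

  H_0: rank C_0 − rank ∂_1 = 5 − 4 = 1, and the invariant factors of ∂_1 are all 1, so H_0 ≅ Z.
  H_1: rank ker ∂_1 − rank ∂_2 = (6 − 4) − 0 = 2, and there is no ∂_2, so H_1 ≅ Z^2.

As a check, the Euler characteristic is 5 − 6 = -1, which agrees with 1 − 2 = -1.

Hence the Betti numbers are b_0 = 1, b_1 = 2.

b_0 = 1, b_1 = 2.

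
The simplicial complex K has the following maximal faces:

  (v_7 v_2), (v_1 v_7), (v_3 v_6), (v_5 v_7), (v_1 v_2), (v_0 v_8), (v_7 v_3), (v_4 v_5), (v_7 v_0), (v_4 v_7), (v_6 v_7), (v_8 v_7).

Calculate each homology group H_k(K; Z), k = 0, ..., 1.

K has 9 vertices, 12 edges.
rank ∂_0 = 0, rank ∂_1 = 8 ⇒ b_0 = 9 − 0 − 8 = 1; all invariant factors of ∂_1 are 1 so no torsion. So H_0 ≅ Z.
rank ∂_1 = 8, rank ∂_2 = 0 ⇒ b_1 = 12 − 8 − 0 = 4. So H_1 ≅ Z^4.

H_0 ≅ Z,  H_1 ≅ Z^4.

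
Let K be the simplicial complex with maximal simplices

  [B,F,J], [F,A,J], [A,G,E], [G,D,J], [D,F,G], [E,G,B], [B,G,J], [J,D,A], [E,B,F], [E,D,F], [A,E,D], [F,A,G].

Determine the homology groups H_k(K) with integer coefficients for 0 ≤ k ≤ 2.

Fix the vertex order A < B < D < E < F < G < J and write every simplex with vertices in increasing order. Then dim K = 2 and the simplices of K are:

  0-simplices (7): A, B, D, E, F, G, J
  1-simplices (18): AD, AE, AF, AG, AJ, BE, BF, BG, BJ, DE, DF, DG, DJ, EF, EG, FG, FJ, GJ
  2-simplices (12): ADE, ADJ, AEG, AFG, AFJ, BEF, BEG, BFJ, BGJ, DEF, DFG, DGJ

Hence C_0 ≅ Z^7, C_1 ≅ Z^18, C_2 ≅ Z^12.

∂_1: C_1 → C_0 sends each edge [p,q] (with p < q) to q − p.
As a 7×18 matrix over Z this has rank 6, with invariant factors (1,1,1,1,1,1).

The boundary map ∂_2: C_2 → C_1 acts by ∂[p,q,r] = [q,r] − [p,r] + [p,q]. For instance
  ∂DEF = EF − DF + DE,
  ∂BFJ = FJ − BJ + BF.
As a 18×12 matrix over Z this has rank 12, with invariant factors (1,1,1,1,1,1,1,1,1,1,1,2).

Now H_k = ker ∂_k / im ∂_{k+1}, so:

  H_0: rank C_0 − rank ∂_1 = 7 − 6 = 1, and the invariant factors of ∂_1 are all 1, so H_0 ≅ Z.
  H_1: rank ker ∂_1 − rank ∂_2 = (18 − 6) − 12 = 0, and ∂_2 has invariant factor 2 > 1, so H_1 ≅ Z/2.
  H_2: rank ker ∂_2 − rank ∂_3 = (12 − 12) − 0 = 0, and there is no ∂_3, so H_2 ≅ 0.

As a check, the Euler characteristic is 7 − 18 + 12 = 1, which agrees with 1 − 0 + 0 = 1.

H_0 = Z,  H_1 = Z/2,  H_2 = 0.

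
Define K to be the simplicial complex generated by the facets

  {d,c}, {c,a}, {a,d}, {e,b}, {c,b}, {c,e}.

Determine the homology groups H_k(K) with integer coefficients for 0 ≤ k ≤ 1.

We work with the vertex ordering a < b < c < d < e. The simplices of K, each written with vertices in increasing order, are:

  0-simplices (5): a, b, c, d, e
  1-simplices (6): ac, ad, bc, be, cd, ce

Hence C_0 ≅ Z^5, C_1 ≅ Z^6.

∂_1: C_1 → C_0 is given by ∂[p,q] = [q] − [p]. For instance
  ∂ad = d − a.
The 5×6 boundary matrix has rank 4 and Smith normal form diag(1,1,1,1).

Now H_k = ker ∂_k / im ∂_{k+1}, so:

  H_0: rank C_0 − rank ∂_1 = 5 − 4 = 1, and the invariant factors of ∂_1 are all 1, so H_0 = Z.
  H_1: rank ker ∂_1 − rank ∂_2 = (6 − 4) − 0 = 2, and there is no ∂_2, so H_1 = Z^2.

H_0 ≅ Z,  H_1 ≅ Z^2.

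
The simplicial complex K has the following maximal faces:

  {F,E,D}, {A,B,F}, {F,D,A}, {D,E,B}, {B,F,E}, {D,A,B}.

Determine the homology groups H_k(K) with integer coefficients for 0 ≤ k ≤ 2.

Order the vertices as A < B < D < E < F. Listing each simplex with vertices in this order, K has dimension 2 with simplices:

  0-simplices (5): A, B, D, E, F
  1-simplices (9): AB, AD, AF, BD, BE, BF, DE, DF, EF
  2-simplices (6): ABD, ABF, ADF, BDE, BEF, DEF

Hence C_0 ≅ Z^5, C_1 ≅ Z^9, C_2 ≅ Z^6.

∂_1: C_1 → C_0 maps an edge to its endpoints' difference, ∂[p,q] = q − p. For instance
  ∂DE = E − D.
The resulting 5×9 matrix has rank 4, and its Smith normal form has invariant factors (1,1,1,1).

∂_2: C_2 → C_1 maps a triangle to the signed sum of its edges. For instance
  ∂BEF = EF − BF + BE,
  ∂ABF = BF − AF + AB.
This gives a 9×6 integer matrix of rank 5; reducing to Smith normal form yields diagonal entries (1,1,1,1,1).

From H_k ≅ ker(∂_k) / im(∂_{k+1}) we obtain:

  H_0: rank C_0 − rank ∂_1 = 5 − 4 = 1, and the invariant factors of ∂_1 are all 1, so H_0 = Z.
  H_1: rank ker ∂_1 − rank ∂_2 = (9 − 4) − 5 = 0, and the invariant factors of ∂_2 are all 1, so H_1 = 0.
  H_2: rank ker ∂_2 − rank ∂_3 = (6 − 5) − 0 = 1, and there is no ∂_3, so H_2 = Z.

As a check, the Euler characteristic is 5 − 9 + 6 = 2, which agrees with 1 − 0 + 1 = 2.

H_0 ≅ Z,  H_1 = 0,  H_2 ≅ Z.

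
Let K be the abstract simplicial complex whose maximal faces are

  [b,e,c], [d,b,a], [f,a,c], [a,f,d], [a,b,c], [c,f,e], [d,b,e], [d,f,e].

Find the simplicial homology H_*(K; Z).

K has 6 vertices, 12 edges, 8 triangles.
rank ∂_0 = 0, rank ∂_1 = 5 ⇒ b_0 = 6 − 0 − 5 = 1; all invariant factors of ∂_1 are 1 so no torsion. So H_0 = Z.
rank ∂_1 = 5, rank ∂_2 = 7 ⇒ b_1 = 12 − 5 − 7 = 0; all invariant factors of ∂_2 are 1 so no torsion. So H_1 = 0.
rank ∂_2 = 7, rank ∂_3 = 0 ⇒ b_2 = 8 − 7 − 0 = 1. So H_2 = Z.

H_0 = Z,  H_1 = 0,  H_2 = Z.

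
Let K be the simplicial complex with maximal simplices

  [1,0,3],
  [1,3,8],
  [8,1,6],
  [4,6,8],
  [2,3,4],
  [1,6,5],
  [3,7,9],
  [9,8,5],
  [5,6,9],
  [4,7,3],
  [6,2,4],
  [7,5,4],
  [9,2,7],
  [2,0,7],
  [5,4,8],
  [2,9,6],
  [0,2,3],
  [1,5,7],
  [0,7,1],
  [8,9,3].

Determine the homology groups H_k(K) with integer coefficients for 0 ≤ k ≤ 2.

We work with the vertex ordering 0 < 1 < 2 < 3 < 4 < 5 < 6 < 7 < 8 < 9. The simplices of K, each written with vertices in increasing order, are:

  0-simplices (10): [0], [1], [2], [3], [4], [5], [6], [7], [8], [9]
  1-simplices (30): (30 of them)
  2-simplices (20): (20 of them)

Hence C_0 ≅ Z^10, C_1 ≅ Z^30, C_2 ≅ Z^20.

∂_1: C_1 → C_0 maps an edge to its endpoints' difference, ∂[p,q] = q − p. For instance
  ∂[3,8] = [8] − [3].
As a 10×30 matrix over Z this has rank 9, with invariant factors (1,1,1,1,1,1,1,1,1).

Boundary ∂_2: C_2 → C_1 sends each 2-simplex [p,q,r] to [q,r] − [p,r] + [p,q]. For instance
  ∂[2,6,9] = [6,9] − [2,9] + [2,6],
  ∂[1,3,8] = [3,8] − [1,8] + [1,3].
The 30×20 boundary matrix has rank 20 and Smith normal form diag(1,1,1,1,1,1,1,1,1,1,1,1,1,1,1,1,1,1,1,2).

Computing H_k = (kernel of ∂_k) / (image of ∂_{k+1}):

  H_0: rank C_0 − rank ∂_1 = 10 − 9 = 1, and the invariant factors of ∂_1 are all 1, so H_0 = Z.
  H_1: rank ker ∂_1 − rank ∂_2 = (30 − 9) − 20 = 1, and ∂_2 has invariant factor 2 > 1, so H_1 = Z ⊕ Z/2Z.
  H_2: rank ker ∂_2 − rank ∂_3 = (20 − 20) − 0 = 0, and there is no ∂_3, so H_2 = 0.

As a check, the Euler characteristic is 10 − 30 + 20 = 0, which agrees with 1 − 1 + 0 = 0.

H_0 = Z,  H_1 = Z ⊕ Z/2Z,  H_2 = 0.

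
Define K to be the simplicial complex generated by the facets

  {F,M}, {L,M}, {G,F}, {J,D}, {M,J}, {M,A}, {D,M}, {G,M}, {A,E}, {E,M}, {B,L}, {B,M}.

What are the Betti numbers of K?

b_0 = 1, b_1 = 4.

Order the vertices as A < B < D < E < F < G < J < L < M. Listing each simplex with vertices in this order, K has dimension 1 with simplices:

  0-simplices (9): A, B, D, E, F, G, J, L, M
  1-simplices (12): AE, AM, BL, BM, DJ, DM, EM, FG, FM, GM, JM, LM

Hence C_0 ≅ Z^9, C_1 ≅ Z^12.

The boundary map ∂_1: C_1 → C_0 is given by ∂[p,q] = [q] − [p]. For instance
  ∂FM = M − F.
The resulting 9×12 matrix has rank 8, and its Smith normal form has invariant factors (1,1,1,1,1,1,1,1).

Reading off H_k = ker ∂_k / im ∂_{k+1}:

  H_0: rank C_0 − rank ∂_1 = 9 − 8 = 1, and the invariant factors of ∂_1 are all 1, so H_0 ≅ Z.
  H_1: rank ker ∂_1 − rank ∂_2 = (12 − 8) − 0 = 4, and there is no ∂_2, so H_1 ≅ Z^4.

As a check, the Euler characteristic is 9 − 12 = -3, which agrees with 1 − 4 = -3.

Hence the Betti numbers are b_0 = 1, b_1 = 4.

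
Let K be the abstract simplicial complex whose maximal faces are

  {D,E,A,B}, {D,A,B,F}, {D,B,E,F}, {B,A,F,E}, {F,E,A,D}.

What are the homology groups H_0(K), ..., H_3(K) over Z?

Fix the vertex order A < B < D < E < F and write every simplex with vertices in increasing order. Then dim K = 3 and the simplices of K are:

  0-simplices (5): A, B, D, E, F
  1-simplices (10): AB, AD, AE, AF, BD, BE, BF, DE, DF, EF
  2-simplices (10): ABD, ABE, ABF, ADE, ADF, AEF, BDE, BDF, BEF, DEF
  3-simplices (5): ABDE, ABDF, ABEF, ADEF, BDEF

Hence C_0 ≅ Z^5, C_1 ≅ Z^10, C_2 ≅ Z^10, C_3 ≅ Z^5.

The boundary map ∂_1: C_1 → C_0 sends each edge [p,q] (with p < q) to q − p.
The 5×10 boundary matrix has rank 4 and Smith normal form diag(1,1,1,1).

Boundary ∂_2: C_2 → C_1 sends each 2-simplex [p,q,r] to [q,r] − [p,r] + [p,q]. For instance
  ∂ADF = DF − AF + AD,
  ∂DEF = EF − DF + DE.
This gives a 10×10 integer matrix of rank 6; reducing to Smith normal form yields diagonal entries (1,1,1,1,1,1).

∂_3: C_3 → C_2 sends each 3-simplex σ to the alternating sum Σ_i (−1)^i (σ with its i-th vertex removed). For instance
  ∂ABEF = BEF − AEF + ABF − ABE,
  ∂ABDF = BDF − ADF + ABF − ABD.
This gives a 10×5 integer matrix of rank 4; reducing to Smith normal form yields diagonal entries (1,1,1,1).

Reading off H_k = ker ∂_k / im ∂_{k+1}:

  H_0: rank C_0 − rank ∂_1 = 5 − 4 = 1, and the invariant factors of ∂_1 are all 1, so H_0 = Z.
  H_1: rank ker ∂_1 − rank ∂_2 = (10 − 4) − 6 = 0, and the invariant factors of ∂_2 are all 1, so H_1 = 0.
  H_2: rank ker ∂_2 − rank ∂_3 = (10 − 6) − 4 = 0, and the invariant factors of ∂_3 are all 1, so H_2 = 0.
  H_3: rank ker ∂_3 − rank ∂_4 = (5 − 4) − 0 = 1, and there is no ∂_4, so H_3 = Z.

H_0 = Z,  H_1 = 0,  H_2 = 0,  H_3 = Z.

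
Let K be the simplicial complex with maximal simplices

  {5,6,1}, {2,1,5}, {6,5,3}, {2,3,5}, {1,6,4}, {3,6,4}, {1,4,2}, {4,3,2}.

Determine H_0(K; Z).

H_0 ≅ Z.

Take the total order 1 < 2 < 3 < 4 < 5 < 6 on the vertex set. Then K (dimension 2) consists of the simplices:

  0-simplices (6): [1], [2], [3], [4], [5], [6]
  1-simplices (12): [1,2], [1,4], [1,5], [1,6], [2,3], [2,4], [2,5], [3,4], [3,5], [3,6], [4,6], [5,6]
  2-simplices (8): [1,2,4], [1,2,5], [1,4,6], [1,5,6], [2,3,4], [2,3,5], [3,4,6], [3,5,6]

so the chain groups are C_0 ≅ Z^6, C_1 ≅ Z^12, C_2 ≅ Z^8.

∂_1: C_1 → C_0 is given by ∂[p,q] = [q] − [p].
The 6×12 boundary matrix has rank 5 and Smith normal form diag(1,1,1,1,1).

The boundary map ∂_2: C_2 → C_1 maps a triangle to the signed sum of its edges. For instance
  ∂[1,5,6] = [5,6] − [1,6] + [1,5],
  ∂[1,2,5] = [2,5] − [1,5] + [1,2].
This gives a 12×8 integer matrix of rank 7; reducing to Smith normal form yields diagonal entries (1,1,1,1,1,1,1).

Reading off H_k = ker ∂_k / im ∂_{k+1}:

  H_0: rank C_0 − rank ∂_1 = 6 − 5 = 1, and the invariant factors of ∂_1 are all 1, so H_0 ≅ Z.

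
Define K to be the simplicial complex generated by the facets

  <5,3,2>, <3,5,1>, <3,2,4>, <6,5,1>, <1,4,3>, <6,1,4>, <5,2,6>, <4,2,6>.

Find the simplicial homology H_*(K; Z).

Order the vertices as 1 < 2 < 3 < 4 < 5 < 6. Listing each simplex with vertices in this order, K has dimension 2 with simplices:

  0-simplices (6): [1], [2], [3], [4], [5], [6]
  1-simplices (12): [1,3], [1,4], [1,5], [1,6], [2,3], [2,4], [2,5], [2,6], [3,4], [3,5], [4,6], [5,6]
  2-simplices (8): [1,3,4], [1,3,5], [1,4,6], [1,5,6], [2,3,4], [2,3,5], [2,4,6], [2,5,6]

so the chain groups are C_0 ≅ Z^6, C_1 ≅ Z^12, C_2 ≅ Z^8.

Boundary ∂_1: C_1 → C_0 sends each edge [p,q] (with p < q) to q − p. For instance
  ∂[2,6] = [6] − [2].
The 6×12 boundary matrix has rank 5 and Smith normal form diag(1,1,1,1,1).

The boundary map ∂_2: C_2 → C_1 acts by ∂[p,q,r] = [q,r] − [p,r] + [p,q]. For instance
  ∂[2,3,5] = [3,5] − [2,5] + [2,3],
  ∂[1,3,5] = [3,5] − [1,5] + [1,3].
The 12×8 boundary matrix has rank 7 and Smith normal form diag(1,1,1,1,1,1,1).

Reading off H_k = ker ∂_k / im ∂_{k+1}:

  H_0: rank C_0 − rank ∂_1 = 6 − 5 = 1, and the invariant factors of ∂_1 are all 1, so H_0 = Z.
  H_1: rank ker ∂_1 − rank ∂_2 = (12 − 5) − 7 = 0, and the invariant factors of ∂_2 are all 1, so H_1 = 0.
  H_2: rank ker ∂_2 − rank ∂_3 = (8 − 7) − 0 = 1, and there is no ∂_3, so H_2 = Z.

As a check, the Euler characteristic is 6 − 12 + 8 = 2, which agrees with 1 − 0 + 1 = 2.

H_0 = Z,  H_1 = 0,  H_2 = Z.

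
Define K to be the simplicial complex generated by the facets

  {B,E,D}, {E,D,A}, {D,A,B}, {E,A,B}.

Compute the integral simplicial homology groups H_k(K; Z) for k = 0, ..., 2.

H_0 = Z,  H_1 = 0,  H_2 = Z.

Take the total order A < B < D < E on the vertex set. Then K (dimension 2) consists of the simplices:

  0-simplices (4): A, B, D, E
  1-simplices (6): AB, AD, AE, BD, BE, DE
  2-simplices (4): ABD, ABE, ADE, BDE

so the chain groups are C_0 ≅ Z^4, C_1 ≅ Z^6, C_2 ≅ Z^4.

The boundary map ∂_1: C_1 → C_0 sends each edge [p,q] (with p < q) to q − p.
As a 4×6 matrix over Z this has rank 3, with invariant factors (1,1,1).

∂_2: C_2 → C_1 sends each 2-simplex [p,q,r] to [q,r] − [p,r] + [p,q]. For instance
  ∂ABE = BE − AE + AB,
  ∂ADE = DE − AE + AD.
As a 6×4 matrix over Z this has rank 3, with invariant factors (1,1,1).

Computing H_k = (kernel of ∂_k) / (image of ∂_{k+1}):

  H_0: rank C_0 − rank ∂_1 = 4 − 3 = 1, and the invariant factors of ∂_1 are all 1, so H_0 ≅ Z.
  H_1: rank ker ∂_1 − rank ∂_2 = (6 − 3) − 3 = 0, and the invariant factors of ∂_2 are all 1, so H_1 ≅ 0.
  H_2: rank ker ∂_2 − rank ∂_3 = (4 − 3) − 0 = 1, and there is no ∂_3, so H_2 ≅ Z.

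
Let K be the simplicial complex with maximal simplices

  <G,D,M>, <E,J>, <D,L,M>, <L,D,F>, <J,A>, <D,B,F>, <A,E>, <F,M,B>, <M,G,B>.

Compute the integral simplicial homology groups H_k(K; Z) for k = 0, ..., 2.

K has 9 vertices, 15 edges, 6 triangles.
rank ∂_0 = 0, rank ∂_1 = 7 ⇒ b_0 = 9 − 0 − 7 = 2; all invariant factors of ∂_1 are 1 so no torsion. So H_0 ≅ Z^2.
rank ∂_1 = 7, rank ∂_2 = 6 ⇒ b_1 = 15 − 7 − 6 = 2; all invariant factors of ∂_2 are 1 so no torsion. So H_1 ≅ Z^2.
rank ∂_2 = 6, rank ∂_3 = 0 ⇒ b_2 = 6 − 6 − 0 = 0. So H_2 ≅ 0.

H_0 ≅ Z^2,  H_1 ≅ Z^2,  H_2 = 0.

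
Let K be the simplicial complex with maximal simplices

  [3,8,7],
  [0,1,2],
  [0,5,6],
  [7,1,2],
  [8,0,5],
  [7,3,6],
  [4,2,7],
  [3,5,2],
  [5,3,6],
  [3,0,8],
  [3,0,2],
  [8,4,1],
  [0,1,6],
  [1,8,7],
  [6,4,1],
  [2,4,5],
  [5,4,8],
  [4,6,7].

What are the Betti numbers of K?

b_0 = 1, b_1 = 1, b_2 = 0.

Fix the vertex order 0 < 1 < 2 < 3 < 4 < 5 < 6 < 7 < 8 and write every simplex with vertices in increasing order. Then dim K = 2 and the simplices of K are:

  0-simplices (9): [0], [1], [2], [3], [4], [5], [6], [7], [8]
  1-simplices (27): (27 of them)
  2-simplices (18): [0,1,2], [0,1,6], [0,2,3], [0,3,8], [0,5,6], [0,5,8], [1,2,7], [1,4,6], [1,4,8], [1,7,8], [2,3,5], [2,4,5], [2,4,7], [3,5,6], [3,6,7], [3,7,8], [4,5,8], [4,6,7]

so the chain groups are C_0 ≅ Z^9, C_1 ≅ Z^27, C_2 ≅ Z^18.

∂_1: C_1 → C_0 sends each edge [p,q] (with p < q) to q − p. For instance
  ∂[6,7] = [7] − [6].
As a 9×27 matrix over Z this has rank 8, with invariant factors (1,1,1,1,1,1,1,1).

∂_2: C_2 → C_1 maps a triangle to the signed sum of its edges. For instance
  ∂[0,1,6] = [1,6] − [0,6] + [0,1],
  ∂[3,7,8] = [7,8] − [3,8] + [3,7].
As a 27×18 matrix over Z this has rank 18, with invariant factors (1,1,1,1,1,1,1,1,1,1,1,1,1,1,1,1,1,2).

From H_k ≅ ker(∂_k) / im(∂_{k+1}) we obtain:

  H_0: rank C_0 − rank ∂_1 = 9 − 8 = 1, and the invariant factors of ∂_1 are all 1, so H_0 = Z.
  H_1: rank ker ∂_1 − rank ∂_2 = (27 − 8) − 18 = 1, and ∂_2 has invariant factor 2 > 1, so H_1 = Z × Z/2.
  H_2: rank ker ∂_2 − rank ∂_3 = (18 − 18) − 0 = 0, and there is no ∂_3, so H_2 = 0.

Hence the Betti numbers are b_0 = 1, b_1 = 1, b_2 = 0.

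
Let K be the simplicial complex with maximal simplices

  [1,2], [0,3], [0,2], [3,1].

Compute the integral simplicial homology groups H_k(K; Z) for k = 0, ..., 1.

H_0 ≅ Z,  H_1 ≅ Z.

We work with the vertex ordering 0 < 1 < 2 < 3. The simplices of K, each written with vertices in increasing order, are:

  0-simplices (4): [0], [1], [2], [3]
  1-simplices (4): [0,2], [0,3], [1,2], [1,3]

giving chain groups C_0 ≅ Z^4, C_1 ≅ Z^4.

∂_1: C_1 → C_0 is given by ∂[p,q] = [q] − [p].
The 4×4 boundary matrix has rank 3 and Smith normal form diag(1,1,1).

Computing H_k = (kernel of ∂_k) / (image of ∂_{k+1}):

  H_0: rank C_0 − rank ∂_1 = 4 − 3 = 1, and the invariant factors of ∂_1 are all 1, so H_0 ≅ Z.
  H_1: rank ker ∂_1 − rank ∂_2 = (4 − 3) − 0 = 1, and there is no ∂_2, so H_1 ≅ Z.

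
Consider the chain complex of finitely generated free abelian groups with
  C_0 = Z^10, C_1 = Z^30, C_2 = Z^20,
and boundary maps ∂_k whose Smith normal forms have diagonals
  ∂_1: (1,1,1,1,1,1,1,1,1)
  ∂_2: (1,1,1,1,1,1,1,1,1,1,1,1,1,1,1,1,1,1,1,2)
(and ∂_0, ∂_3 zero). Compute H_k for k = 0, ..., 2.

H_0: b_0 = 10 − 0 − 9 = 1; torsion from ∂_1 factors > 1: none. So H_0 = Z.
H_1: b_1 = 30 − 9 − 20 = 1; torsion from ∂_2 factors > 1: [2]. So H_1 = Z ⊕ Z/2.
H_2: b_2 = 20 − 20 − 0 = 0; torsion from ∂_3 factors > 1: none. So H_2 = 0.

H_0 = Z,  H_1 = Z ⊕ Z/2,  H_2 = 0.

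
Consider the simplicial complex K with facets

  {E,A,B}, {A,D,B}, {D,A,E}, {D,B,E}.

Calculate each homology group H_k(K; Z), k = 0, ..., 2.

We work with the vertex ordering A < B < D < E. The simplices of K, each written with vertices in increasing order, are:

  0-simplices (4): A, B, D, E
  1-simplices (6): AB, AD, AE, BD, BE, DE
  2-simplices (4): ABD, ABE, ADE, BDE

so the chain groups are C_0 ≅ Z^4, C_1 ≅ Z^6, C_2 ≅ Z^4.

Boundary ∂_1: C_1 → C_0 sends each edge [p,q] (with p < q) to q − p. For instance
  ∂AD = D − A.
This gives a 4×6 integer matrix of rank 3; reducing to Smith normal form yields diagonal entries (1,1,1).

Boundary ∂_2: C_2 → C_1 acts by ∂[p,q,r] = [q,r] − [p,r] + [p,q]. For instance
  ∂ABD = BD − AD + AB,
  ∂ADE = DE − AE + AD.
This gives a 6×4 integer matrix of rank 3; reducing to Smith normal form yields diagonal entries (1,1,1).

From H_k ≅ ker(∂_k) / im(∂_{k+1}) we obtain:

  H_0: rank C_0 − rank ∂_1 = 4 − 3 = 1, and the invariant factors of ∂_1 are all 1, so H_0 ≅ Z.
  H_1: rank ker ∂_1 − rank ∂_2 = (6 − 3) − 3 = 0, and the invariant factors of ∂_2 are all 1, so H_1 ≅ 0.
  H_2: rank ker ∂_2 − rank ∂_3 = (4 − 3) − 0 = 1, and there is no ∂_3, so H_2 ≅ Z.

As a check, the Euler characteristic is 4 − 6 + 4 = 2, which agrees with 1 − 0 + 1 = 2.

H_0 ≅ Z,  H_1 = 0,  H_2 ≅ Z.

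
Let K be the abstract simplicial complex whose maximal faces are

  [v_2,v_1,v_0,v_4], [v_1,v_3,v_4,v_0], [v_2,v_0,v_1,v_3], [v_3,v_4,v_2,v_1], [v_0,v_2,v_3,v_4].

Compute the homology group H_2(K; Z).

H_2 = 0.

Fix the vertex order v_0 < v_1 < v_2 < v_3 < v_4 and write every simplex with vertices in increasing order. Then dim K = 3 and the simplices of K are:

  0-simplices (5): [v_0], [v_1], [v_2], [v_3], [v_4]
  1-simplices (10): [v_0,v_1], [v_0,v_2], [v_0,v_3], [v_0,v_4], [v_1,v_2], [v_1,v_3], [v_1,v_4], [v_2,v_3], [v_2,v_4], [v_3,v_4]
  2-simplices (10): [v_0,v_1,v_2], [v_0,v_1,v_3], [v_0,v_1,v_4], [v_0,v_2,v_3], [v_0,v_2,v_4], [v_0,v_3,v_4], [v_1,v_2,v_3], [v_1,v_2,v_4], [v_1,v_3,v_4], [v_2,v_3,v_4]
  3-simplices (5): [v_0,v_1,v_2,v_3], [v_0,v_1,v_2,v_4], [v_0,v_1,v_3,v_4], [v_0,v_2,v_3,v_4], [v_1,v_2,v_3,v_4]

Hence C_0 ≅ Z^5, C_1 ≅ Z^10, C_2 ≅ Z^10, C_3 ≅ Z^5.

∂_1: C_1 → C_0 sends each edge [p,q] (with p < q) to q − p.
As a 5×10 matrix over Z this has rank 4, with invariant factors (1,1,1,1).

The boundary map ∂_2: C_2 → C_1 acts by ∂[p,q,r] = [q,r] − [p,r] + [p,q]. For instance
  ∂[v_0,v_2,v_3] = [v_2,v_3] − [v_0,v_3] + [v_0,v_2],
  ∂[v_0,v_1,v_3] = [v_1,v_3] − [v_0,v_3] + [v_0,v_1].
As a 10×10 matrix over Z this has rank 6, with invariant factors (1,1,1,1,1,1).

Boundary ∂_3: C_3 → C_2 sends each 3-simplex σ to the alternating sum Σ_i (−1)^i (σ with its i-th vertex removed). For instance
  ∂[v_0,v_1,v_2,v_3] = [v_1,v_2,v_3] − [v_0,v_2,v_3] + [v_0,v_1,v_3] − [v_0,v_1,v_2],
  ∂[v_0,v_2,v_3,v_4] = [v_2,v_3,v_4] − [v_0,v_3,v_4] + [v_0,v_2,v_4] − [v_0,v_2,v_3].
As a 10×5 matrix over Z this has rank 4, with invariant factors (1,1,1,1).

From H_k ≅ ker(∂_k) / im(∂_{k+1}) we obtain:

  H_2: rank ker ∂_2 − rank ∂_3 = (10 − 6) − 4 = 0, and the invariant factors of ∂_3 are all 1, so H_2 = 0.

(K is a triangulation of the 3-sphere S^3.)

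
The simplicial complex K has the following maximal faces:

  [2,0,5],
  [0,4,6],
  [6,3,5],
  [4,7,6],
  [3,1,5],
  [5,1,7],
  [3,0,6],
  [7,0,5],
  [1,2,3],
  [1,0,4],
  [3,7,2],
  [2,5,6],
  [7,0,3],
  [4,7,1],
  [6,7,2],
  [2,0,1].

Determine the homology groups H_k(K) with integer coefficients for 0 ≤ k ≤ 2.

H_0 ≅ Z,  H_1 ≅ Z^2,  H_2 ≅ Z.

Fix the vertex order 0 < 1 < 2 < 3 < 4 < 5 < 6 < 7 and write every simplex with vertices in increasing order. Then dim K = 2 and the simplices of K are:

  0-simplices (8): [0], [1], [2], [3], [4], [5], [6], [7]
  1-simplices (24): (24 of them)
  2-simplices (16): [0,1,2], [0,1,4], [0,2,5], [0,3,6], [0,3,7], [0,4,6], [0,5,7], [1,2,3], [1,3,5], [1,4,7], [1,5,7], [2,3,7], [2,5,6], [2,6,7], [3,5,6], [4,6,7]

Hence C_0 ≅ Z^8, C_1 ≅ Z^24, C_2 ≅ Z^16.

Boundary ∂_1: C_1 → C_0 maps an edge to its endpoints' difference, ∂[p,q] = q − p.
The 8×24 boundary matrix has rank 7 and Smith normal form diag(1,1,1,1,1,1,1).

Boundary ∂_2: C_2 → C_1 maps a triangle to the signed sum of its edges. For instance
  ∂[1,5,7] = [5,7] − [1,7] + [1,5],
  ∂[0,1,2] = [1,2] − [0,2] + [0,1].
The 24×16 boundary matrix has rank 15 and Smith normal form diag(1,1,1,1,1,1,1,1,1,1,1,1,1,1,1).

From H_k ≅ ker(∂_k) / im(∂_{k+1}) we obtain:

  H_0: rank C_0 − rank ∂_1 = 8 − 7 = 1, and the invariant factors of ∂_1 are all 1, so H_0 ≅ Z.
  H_1: rank ker ∂_1 − rank ∂_2 = (24 − 7) − 15 = 2, and the invariant factors of ∂_2 are all 1, so H_1 ≅ Z^2.
  H_2: rank ker ∂_2 − rank ∂_3 = (16 − 15) − 0 = 1, and there is no ∂_3, so H_2 ≅ Z.

As a check, the Euler characteristic is 8 − 24 + 16 = 0, which agrees with 1 − 2 + 1 = 0.
(K is a triangulation of the torus T^2.)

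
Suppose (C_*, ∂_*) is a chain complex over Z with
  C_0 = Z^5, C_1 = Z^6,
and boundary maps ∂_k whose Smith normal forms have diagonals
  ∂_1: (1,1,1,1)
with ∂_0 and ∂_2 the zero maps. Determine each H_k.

H_0 ≅ Z,  H_1 ≅ Z^2.

H_0: b_0 = 5 − 0 − 4 = 1; torsion from ∂_1 factors > 1: none. So H_0 ≅ Z.
H_1: b_1 = 6 − 4 − 0 = 2; torsion from ∂_2 factors > 1: none. So H_1 ≅ Z^2.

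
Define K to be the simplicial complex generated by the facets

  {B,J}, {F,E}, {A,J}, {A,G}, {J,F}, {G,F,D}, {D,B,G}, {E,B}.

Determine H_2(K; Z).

H_2 ≅ 0.

K has 7 vertices, 11 edges, 2 triangles.
rank ∂_2 = 2, rank ∂_3 = 0 ⇒ b_2 = 2 − 2 − 0 = 0. So H_2 = 0.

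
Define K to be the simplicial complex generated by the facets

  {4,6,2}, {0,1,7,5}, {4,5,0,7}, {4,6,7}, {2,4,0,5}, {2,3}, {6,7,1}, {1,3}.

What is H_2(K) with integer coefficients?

H_2 ≅ 0.

Order the vertices as 0 < 1 < 2 < 3 < 4 < 5 < 6 < 7. Listing each simplex with vertices in this order, K has dimension 3 with simplices:

  0-simplices (8): [0], [1], [2], [3], [4], [5], [6], [7]
  1-simplices (18): [0,1], [0,2], [0,4], [0,5], [0,7], [1,3], [1,5], [1,6], [1,7], [2,3], [2,4], [2,5], [2,6], [4,5], [4,6], [4,7], [5,7], [6,7]
  2-simplices (13): [0,1,5], [0,1,7], [0,2,4], [0,2,5], [0,4,5], [0,4,7], [0,5,7], [1,5,7], [1,6,7], [2,4,5], [2,4,6], [4,5,7], [4,6,7]
  3-simplices (3): [0,1,5,7], [0,2,4,5], [0,4,5,7]

giving chain groups C_0 ≅ Z^8, C_1 ≅ Z^18, C_2 ≅ Z^13, C_3 ≅ Z^3.

Boundary ∂_1: C_1 → C_0 maps an edge to its endpoints' difference, ∂[p,q] = q − p. For instance
  ∂[0,1] = [1] − [0].
The resulting 8×18 matrix has rank 7, and its Smith normal form has invariant factors (1,1,1,1,1,1,1).

∂_2: C_2 → C_1 acts by ∂[p,q,r] = [q,r] − [p,r] + [p,q]. For instance
  ∂[4,5,7] = [5,7] − [4,7] + [4,5],
  ∂[1,6,7] = [6,7] − [1,7] + [1,6].
This gives a 18×13 integer matrix of rank 10; reducing to Smith normal form yields diagonal entries (1,1,1,1,1,1,1,1,1,1).

Boundary ∂_3: C_3 → C_2 sends each 3-simplex σ to the alternating sum Σ_i (−1)^i (σ with its i-th vertex removed). For instance
  ∂[0,4,5,7] = [4,5,7] − [0,5,7] + [0,4,7] − [0,4,5],
  ∂[0,1,5,7] = [1,5,7] − [0,5,7] + [0,1,7] − [0,1,5].
The resulting 13×3 matrix has rank 3, and its Smith normal form has invariant factors (1,1,1).

Computing H_k = (kernel of ∂_k) / (image of ∂_{k+1}):

  H_2: rank ker ∂_2 − rank ∂_3 = (13 − 10) − 3 = 0, and the invariant factors of ∂_3 are all 1, so H_2 ≅ 0.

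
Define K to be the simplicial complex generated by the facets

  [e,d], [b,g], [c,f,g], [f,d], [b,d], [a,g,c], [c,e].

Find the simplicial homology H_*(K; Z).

Order the vertices as a < b < c < d < e < f < g. Listing each simplex with vertices in this order, K has dimension 2 with simplices:

  0-simplices (7): a, b, c, d, e, f, g
  1-simplices (10): ac, ag, bd, bg, ce, cf, cg, de, df, fg
  2-simplices (2): acg, cfg

so the chain groups are C_0 ≅ Z^7, C_1 ≅ Z^10, C_2 ≅ Z^2.

The boundary map ∂_1: C_1 → C_0 sends each edge [p,q] (with p < q) to q − p. For instance
  ∂ag = g − a.
The 7×10 boundary matrix has rank 6 and Smith normal form diag(1,1,1,1,1,1).

∂_2: C_2 → C_1 acts by ∂[p,q,r] = [q,r] − [p,r] + [p,q]. For instance
  ∂cfg = fg − cg + cf,
  ∂acg = cg − ag + ac.
This gives a 10×2 integer matrix of rank 2; reducing to Smith normal form yields diagonal entries (1,1).

From H_k ≅ ker(∂_k) / im(∂_{k+1}) we obtain:

  H_0: rank C_0 − rank ∂_1 = 7 − 6 = 1, and the invariant factors of ∂_1 are all 1, so H_0 = Z.
  H_1: rank ker ∂_1 − rank ∂_2 = (10 − 6) − 2 = 2, and the invariant factors of ∂_2 are all 1, so H_1 = Z^2.
  H_2: rank ker ∂_2 − rank ∂_3 = (2 − 2) − 0 = 0, and there is no ∂_3, so H_2 = 0.

As a check, the Euler characteristic is 7 − 10 + 2 = -1, which agrees with 1 − 2 + 0 = -1.

H_0 = Z,  H_1 = Z^2,  H_2 = 0.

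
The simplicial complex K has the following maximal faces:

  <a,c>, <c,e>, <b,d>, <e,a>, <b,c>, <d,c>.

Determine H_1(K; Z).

H_1 ≅ Z^2.

K has 5 vertices, 6 edges.
rank ∂_1 = 4, rank ∂_2 = 0 ⇒ b_1 = 6 − 4 − 0 = 2. So H_1 ≅ Z^2.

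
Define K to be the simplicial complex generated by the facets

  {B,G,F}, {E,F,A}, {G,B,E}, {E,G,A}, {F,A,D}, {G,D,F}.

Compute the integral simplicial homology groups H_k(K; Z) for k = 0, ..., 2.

Take the total order A < B < D < E < F < G on the vertex set. Then K (dimension 2) consists of the simplices:

  0-simplices (6): A, B, D, E, F, G
  1-simplices (12): AD, AE, AF, AG, BE, BF, BG, DF, DG, EF, EG, FG
  2-simplices (6): ADF, AEF, AEG, BEG, BFG, DFG

Hence C_0 ≅ Z^6, C_1 ≅ Z^12, C_2 ≅ Z^6.

The boundary map ∂_1: C_1 → C_0 sends each edge [p,q] (with p < q) to q − p.
As a 6×12 matrix over Z this has rank 5, with invariant factors (1,1,1,1,1).

∂_2: C_2 → C_1 sends each 2-simplex [p,q,r] to [q,r] − [p,r] + [p,q]. For instance
  ∂ADF = DF − AF + AD,
  ∂BEG = EG − BG + BE.
As a 12×6 matrix over Z this has rank 6, with invariant factors (1,1,1,1,1,1).

Computing H_k = (kernel of ∂_k) / (image of ∂_{k+1}):

  H_0: rank C_0 − rank ∂_1 = 6 − 5 = 1, and the invariant factors of ∂_1 are all 1, so H_0 = Z.
  H_1: rank ker ∂_1 − rank ∂_2 = (12 − 5) − 6 = 1, and the invariant factors of ∂_2 are all 1, so H_1 = Z.
  H_2: rank ker ∂_2 − rank ∂_3 = (6 − 6) − 0 = 0, and there is no ∂_3, so H_2 = 0.

As a check, the Euler characteristic is 6 − 12 + 6 = 0, which agrees with 1 − 1 + 0 = 0.

H_0 = Z,  H_1 = Z,  H_2 = 0.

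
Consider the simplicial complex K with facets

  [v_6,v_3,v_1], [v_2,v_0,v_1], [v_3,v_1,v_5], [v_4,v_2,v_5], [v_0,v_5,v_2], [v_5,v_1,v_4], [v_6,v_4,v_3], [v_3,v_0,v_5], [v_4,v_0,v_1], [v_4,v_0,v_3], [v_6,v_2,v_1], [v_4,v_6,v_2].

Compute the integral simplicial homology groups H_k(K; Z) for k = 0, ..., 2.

H_0 = Z,  H_1 = Z_2,  H_2 = 0.

We work with the vertex ordering v_0 < v_1 < v_2 < v_3 < v_4 < v_5 < v_6. The simplices of K, each written with vertices in increasing order, are:

  0-simplices (7): [v_0], [v_1], [v_2], [v_3], [v_4], [v_5], [v_6]
  1-simplices (18): (18 of them)
  2-simplices (12): (12 of them)

Hence C_0 ≅ Z^7, C_1 ≅ Z^18, C_2 ≅ Z^12.

∂_1: C_1 → C_0 maps an edge to its endpoints' difference, ∂[p,q] = q − p. For instance
  ∂[v_0,v_5] = [v_5] − [v_0].
This gives a 7×18 integer matrix of rank 6; reducing to Smith normal form yields diagonal entries (1,1,1,1,1,1).

∂_2: C_2 → C_1 acts by ∂[p,q,r] = [q,r] − [p,r] + [p,q]. For instance
  ∂[v_1,v_3,v_6] = [v_3,v_6] − [v_1,v_6] + [v_1,v_3],
  ∂[v_1,v_3,v_5] = [v_3,v_5] − [v_1,v_5] + [v_1,v_3].
This gives a 18×12 integer matrix of rank 12; reducing to Smith normal form yields diagonal entries (1,1,1,1,1,1,1,1,1,1,1,2).

From H_k ≅ ker(∂_k) / im(∂_{k+1}) we obtain:

  H_0: rank C_0 − rank ∂_1 = 7 − 6 = 1, and the invariant factors of ∂_1 are all 1, so H_0 = Z.
  H_1: rank ker ∂_1 − rank ∂_2 = (18 − 6) − 12 = 0, and ∂_2 has invariant factor 2 > 1, so H_1 = Z_2.
  H_2: rank ker ∂_2 − rank ∂_3 = (12 − 12) − 0 = 0, and there is no ∂_3, so H_2 = 0.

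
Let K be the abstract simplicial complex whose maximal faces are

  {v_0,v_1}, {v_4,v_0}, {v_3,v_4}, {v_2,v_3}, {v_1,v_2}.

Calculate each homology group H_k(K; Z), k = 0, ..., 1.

H_0 ≅ Z,  H_1 ≅ Z.

Fix the vertex order v_0 < v_1 < v_2 < v_3 < v_4 and write every simplex with vertices in increasing order. Then dim K = 1 and the simplices of K are:

  0-simplices (5): [v_0], [v_1], [v_2], [v_3], [v_4]
  1-simplices (5): [v_0,v_1], [v_0,v_4], [v_1,v_2], [v_2,v_3], [v_3,v_4]

Hence C_0 ≅ Z^5, C_1 ≅ Z^5.

The boundary map ∂_1: C_1 → C_0 sends each edge [p,q] (with p < q) to q − p.
The 5×5 boundary matrix has rank 4 and Smith normal form diag(1,1,1,1).

Reading off H_k = ker ∂_k / im ∂_{k+1}:

  H_0: rank C_0 − rank ∂_1 = 5 − 4 = 1, and the invariant factors of ∂_1 are all 1, so H_0 ≅ Z.
  H_1: rank ker ∂_1 − rank ∂_2 = (5 − 4) − 0 = 1, and there is no ∂_2, so H_1 ≅ Z.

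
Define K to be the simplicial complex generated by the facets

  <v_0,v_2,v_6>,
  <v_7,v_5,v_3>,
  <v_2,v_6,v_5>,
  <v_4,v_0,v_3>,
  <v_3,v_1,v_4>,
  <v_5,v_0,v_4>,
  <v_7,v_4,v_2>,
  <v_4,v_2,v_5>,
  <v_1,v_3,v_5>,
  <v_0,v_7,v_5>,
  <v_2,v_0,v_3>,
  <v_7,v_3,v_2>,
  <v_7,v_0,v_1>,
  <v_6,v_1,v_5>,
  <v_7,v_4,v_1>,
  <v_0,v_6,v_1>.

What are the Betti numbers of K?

b_0 = 1, b_1 = 2, b_2 = 1.

K has 8 vertices, 24 edges, 16 triangles.
rank ∂_0 = 0, rank ∂_1 = 7 ⇒ b_0 = 8 − 0 − 7 = 1; all invariant factors of ∂_1 are 1 so no torsion. So H_0 = Z.
rank ∂_1 = 7, rank ∂_2 = 15 ⇒ b_1 = 24 − 7 − 15 = 2; all invariant factors of ∂_2 are 1 so no torsion. So H_1 = Z^2.
rank ∂_2 = 15, rank ∂_3 = 0 ⇒ b_2 = 16 − 15 − 0 = 1. So H_2 = Z.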